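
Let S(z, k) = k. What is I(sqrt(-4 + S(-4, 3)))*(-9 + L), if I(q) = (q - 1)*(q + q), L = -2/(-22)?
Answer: 196/11 + 196*I/11 ≈ 17.818 + 17.818*I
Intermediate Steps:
L = 1/11 (L = -2*(-1/22) = 1/11 ≈ 0.090909)
I(q) = 2*q*(-1 + q) (I(q) = (-1 + q)*(2*q) = 2*q*(-1 + q))
I(sqrt(-4 + S(-4, 3)))*(-9 + L) = (2*sqrt(-4 + 3)*(-1 + sqrt(-4 + 3)))*(-9 + 1/11) = (2*sqrt(-1)*(-1 + sqrt(-1)))*(-98/11) = (2*I*(-1 + I))*(-98/11) = -196*I*(-1 + I)/11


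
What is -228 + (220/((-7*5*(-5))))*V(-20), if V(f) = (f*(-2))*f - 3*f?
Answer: -8108/7 ≈ -1158.3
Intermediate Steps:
V(f) = -3*f - 2*f² (V(f) = (-2*f)*f - 3*f = -2*f² - 3*f = -3*f - 2*f²)
-228 + (220/((-7*5*(-5))))*V(-20) = -228 + (220/((-7*5*(-5))))*(-1*(-20)*(3 + 2*(-20))) = -228 + (220/((-35*(-5))))*(-1*(-20)*(3 - 40)) = -228 + (220/175)*(-1*(-20)*(-37)) = -228 + (220*(1/175))*(-740) = -228 + (44/35)*(-740) = -228 - 6512/7 = -8108/7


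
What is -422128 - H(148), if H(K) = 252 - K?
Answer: -422232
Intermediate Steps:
-422128 - H(148) = -422128 - (252 - 1*148) = -422128 - (252 - 148) = -422128 - 1*104 = -422128 - 104 = -422232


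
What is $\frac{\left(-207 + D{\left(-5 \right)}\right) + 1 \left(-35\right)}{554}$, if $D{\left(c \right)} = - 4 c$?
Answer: $- \frac{111}{277} \approx -0.40072$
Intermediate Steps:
$\frac{\left(-207 + D{\left(-5 \right)}\right) + 1 \left(-35\right)}{554} = \frac{\left(-207 - -20\right) + 1 \left(-35\right)}{554} = \left(\left(-207 + 20\right) - 35\right) \frac{1}{554} = \left(-187 - 35\right) \frac{1}{554} = \left(-222\right) \frac{1}{554} = - \frac{111}{277}$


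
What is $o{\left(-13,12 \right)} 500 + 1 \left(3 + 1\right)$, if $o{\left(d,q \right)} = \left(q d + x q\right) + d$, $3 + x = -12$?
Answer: $-174496$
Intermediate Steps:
$x = -15$ ($x = -3 - 12 = -15$)
$o{\left(d,q \right)} = d - 15 q + d q$ ($o{\left(d,q \right)} = \left(q d - 15 q\right) + d = \left(d q - 15 q\right) + d = \left(- 15 q + d q\right) + d = d - 15 q + d q$)
$o{\left(-13,12 \right)} 500 + 1 \left(3 + 1\right) = \left(-13 - 180 - 156\right) 500 + 1 \left(3 + 1\right) = \left(-13 - 180 - 156\right) 500 + 1 \cdot 4 = \left(-349\right) 500 + 4 = -174500 + 4 = -174496$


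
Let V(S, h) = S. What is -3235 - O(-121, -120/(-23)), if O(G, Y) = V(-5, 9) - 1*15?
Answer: -3215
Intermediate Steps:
O(G, Y) = -20 (O(G, Y) = -5 - 1*15 = -5 - 15 = -20)
-3235 - O(-121, -120/(-23)) = -3235 - 1*(-20) = -3235 + 20 = -3215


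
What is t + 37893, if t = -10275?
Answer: 27618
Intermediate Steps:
t + 37893 = -10275 + 37893 = 27618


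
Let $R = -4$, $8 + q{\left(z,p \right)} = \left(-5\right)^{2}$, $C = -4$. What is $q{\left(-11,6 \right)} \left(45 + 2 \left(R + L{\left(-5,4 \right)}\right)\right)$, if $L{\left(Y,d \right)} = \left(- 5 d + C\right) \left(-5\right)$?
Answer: $4709$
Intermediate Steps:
$q{\left(z,p \right)} = 17$ ($q{\left(z,p \right)} = -8 + \left(-5\right)^{2} = -8 + 25 = 17$)
$L{\left(Y,d \right)} = 20 + 25 d$ ($L{\left(Y,d \right)} = \left(- 5 d - 4\right) \left(-5\right) = \left(-4 - 5 d\right) \left(-5\right) = 20 + 25 d$)
$q{\left(-11,6 \right)} \left(45 + 2 \left(R + L{\left(-5,4 \right)}\right)\right) = 17 \left(45 + 2 \left(-4 + \left(20 + 25 \cdot 4\right)\right)\right) = 17 \left(45 + 2 \left(-4 + \left(20 + 100\right)\right)\right) = 17 \left(45 + 2 \left(-4 + 120\right)\right) = 17 \left(45 + 2 \cdot 116\right) = 17 \left(45 + 232\right) = 17 \cdot 277 = 4709$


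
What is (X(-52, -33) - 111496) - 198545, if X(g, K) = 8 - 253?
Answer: -310286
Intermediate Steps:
X(g, K) = -245
(X(-52, -33) - 111496) - 198545 = (-245 - 111496) - 198545 = -111741 - 198545 = -310286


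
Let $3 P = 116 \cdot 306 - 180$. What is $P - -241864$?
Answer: $253636$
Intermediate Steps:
$P = 11772$ ($P = \frac{116 \cdot 306 - 180}{3} = \frac{35496 - 180}{3} = \frac{1}{3} \cdot 35316 = 11772$)
$P - -241864 = 11772 - -241864 = 11772 + 241864 = 253636$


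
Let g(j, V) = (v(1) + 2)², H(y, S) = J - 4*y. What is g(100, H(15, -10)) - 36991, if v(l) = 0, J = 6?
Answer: -36987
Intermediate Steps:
H(y, S) = 6 - 4*y
g(j, V) = 4 (g(j, V) = (0 + 2)² = 2² = 4)
g(100, H(15, -10)) - 36991 = 4 - 36991 = -36987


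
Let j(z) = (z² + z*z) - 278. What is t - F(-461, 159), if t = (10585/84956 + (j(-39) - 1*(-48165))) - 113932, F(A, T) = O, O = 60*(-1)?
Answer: -5347374923/84956 ≈ -62943.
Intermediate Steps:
j(z) = -278 + 2*z² (j(z) = (z² + z²) - 278 = 2*z² - 278 = -278 + 2*z²)
O = -60
F(A, T) = -60
t = -5352472283/84956 (t = (10585/84956 + ((-278 + 2*(-39)²) - 1*(-48165))) - 113932 = (10585*(1/84956) + ((-278 + 2*1521) + 48165)) - 113932 = (10585/84956 + ((-278 + 3042) + 48165)) - 113932 = (10585/84956 + (2764 + 48165)) - 113932 = (10585/84956 + 50929) - 113932 = 4326734709/84956 - 113932 = -5352472283/84956 ≈ -63003.)
t - F(-461, 159) = -5352472283/84956 - 1*(-60) = -5352472283/84956 + 60 = -5347374923/84956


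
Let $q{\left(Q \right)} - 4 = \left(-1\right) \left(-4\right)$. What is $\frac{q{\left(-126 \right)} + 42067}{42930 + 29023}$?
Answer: $\frac{42075}{71953} \approx 0.58476$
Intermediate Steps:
$q{\left(Q \right)} = 8$ ($q{\left(Q \right)} = 4 - -4 = 4 + 4 = 8$)
$\frac{q{\left(-126 \right)} + 42067}{42930 + 29023} = \frac{8 + 42067}{42930 + 29023} = \frac{42075}{71953}$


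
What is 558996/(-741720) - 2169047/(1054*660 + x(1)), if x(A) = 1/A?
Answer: -166473839773/42997570210 ≈ -3.8717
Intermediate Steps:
558996/(-741720) - 2169047/(1054*660 + x(1)) = 558996/(-741720) - 2169047/(1054*660 + 1/1) = 558996*(-1/741720) - 2169047/(695640 + 1) = -46583/61810 - 2169047/695641 = -166473839773/42997570210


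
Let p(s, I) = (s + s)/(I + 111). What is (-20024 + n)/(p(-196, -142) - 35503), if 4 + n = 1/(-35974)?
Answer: 22335105463/39578630774 ≈ 0.56432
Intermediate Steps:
p(s, I) = 2*s/(111 + I) (p(s, I) = (2*s)/(111 + I) = 2*s/(111 + I))
n = -143897/35974 (n = -4 + 1/(-35974) = -4 - 1/35974 = -143897/35974 ≈ -4.0000)
(-20024 + n)/(p(-196, -142) - 35503) = (-20024 - 143897/35974)/(2*(-196)/(111 - 142) - 35503) = -720487273/(35974*(2*(-196)/(-31) - 35503)) = -720487273/(35974*(2*(-196)*(-1/31) - 35503)) = -720487273/(35974*(392/31 - 35503)) = -720487273/(35974*(-1100201/31)) = -720487273/35974*(-31/1100201) = 22335105463/39578630774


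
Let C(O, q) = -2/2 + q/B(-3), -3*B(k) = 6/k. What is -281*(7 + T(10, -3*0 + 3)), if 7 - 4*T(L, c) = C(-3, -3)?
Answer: -22761/8 ≈ -2845.1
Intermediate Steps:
B(k) = -2/k
C(O, q) = -1 + 3*q/2 (C(O, q) = -2/2 + q/((-2/(-3))) = -2*1/2 + q/((-2*(-1/3))) = -1 + q/(2/3) = -1 + q*(3/2) = -1 + 3*q/2)
T(L, c) = 25/8 (T(L, c) = 7/4 - (-1 + (3/2)*(-3))/4 = 7/4 - (-1 - 9/2)/4 = 7/4 - 1/4*(-11/2) = 7/4 + 11/8 = 25/8)
-281*(7 + T(10, -3*0 + 3)) = -281*(7 + 25/8) = -281*81/8 = -22761/8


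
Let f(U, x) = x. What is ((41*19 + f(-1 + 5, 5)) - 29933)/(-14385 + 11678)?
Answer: 29149/2707 ≈ 10.768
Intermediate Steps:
((41*19 + f(-1 + 5, 5)) - 29933)/(-14385 + 11678) = ((41*19 + 5) - 29933)/(-14385 + 11678) = ((779 + 5) - 29933)/(-2707) = (784 - 29933)*(-1/2707) = -29149*(-1/2707) = 29149/2707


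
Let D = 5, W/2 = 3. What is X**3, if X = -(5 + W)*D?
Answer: -166375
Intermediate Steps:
W = 6 (W = 2*3 = 6)
X = -55 (X = -(5 + 6)*5 = -11*5 = -1*55 = -55)
X**3 = (-55)**3 = -166375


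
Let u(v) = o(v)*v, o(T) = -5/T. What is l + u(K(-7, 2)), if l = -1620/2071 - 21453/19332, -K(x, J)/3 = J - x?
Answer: -91976621/13345524 ≈ -6.8919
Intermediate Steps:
K(x, J) = -3*J + 3*x (K(x, J) = -3*(J - x) = -3*J + 3*x)
u(v) = -5 (u(v) = (-5/v)*v = -5)
l = -25249001/13345524 (l = -1620*1/2071 - 21453*1/19332 = -1620/2071 - 7151/6444 = -25249001/13345524 ≈ -1.8919)
l + u(K(-7, 2)) = -25249001/13345524 - 5 = -91976621/13345524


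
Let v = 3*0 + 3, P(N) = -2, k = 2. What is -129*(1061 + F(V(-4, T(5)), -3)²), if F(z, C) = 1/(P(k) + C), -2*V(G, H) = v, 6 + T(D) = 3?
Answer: -3421854/25 ≈ -1.3687e+5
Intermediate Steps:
T(D) = -3 (T(D) = -6 + 3 = -3)
v = 3 (v = 0 + 3 = 3)
V(G, H) = -3/2 (V(G, H) = -½*3 = -3/2)
F(z, C) = 1/(-2 + C)
-129*(1061 + F(V(-4, T(5)), -3)²) = -129*(1061 + (1/(-2 - 3))²) = -129*(1061 + (1/(-5))²) = -129*(1061 + (-⅕)²) = -129*(1061 + 1/25) = -129*26526/25 = -3421854/25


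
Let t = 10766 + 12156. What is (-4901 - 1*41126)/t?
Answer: -46027/22922 ≈ -2.0080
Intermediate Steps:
t = 22922
(-4901 - 1*41126)/t = (-4901 - 1*41126)/22922 = (-4901 - 41126)*(1/22922) = -46027*1/22922 = -46027/22922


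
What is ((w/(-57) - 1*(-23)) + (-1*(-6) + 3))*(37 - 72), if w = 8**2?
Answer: -61600/57 ≈ -1080.7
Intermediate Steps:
w = 64
((w/(-57) - 1*(-23)) + (-1*(-6) + 3))*(37 - 72) = ((64/(-57) - 1*(-23)) + (-1*(-6) + 3))*(37 - 72) = ((64*(-1/57) + 23) + (6 + 3))*(-35) = ((-64/57 + 23) + 9)*(-35) = (1247/57 + 9)*(-35) = (1760/57)*(-35) = -61600/57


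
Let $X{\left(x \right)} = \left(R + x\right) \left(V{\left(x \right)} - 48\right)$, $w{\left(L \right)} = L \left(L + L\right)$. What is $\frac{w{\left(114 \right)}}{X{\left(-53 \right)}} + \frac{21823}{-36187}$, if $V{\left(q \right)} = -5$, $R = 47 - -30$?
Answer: $- \frac{40347140}{1917911} \approx -21.037$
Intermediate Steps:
$w{\left(L \right)} = 2 L^{2}$ ($w{\left(L \right)} = L 2 L = 2 L^{2}$)
$R = 77$ ($R = 47 + 30 = 77$)
$X{\left(x \right)} = -4081 - 53 x$ ($X{\left(x \right)} = \left(77 + x\right) \left(-5 - 48\right) = \left(77 + x\right) \left(-53\right) = -4081 - 53 x$)
$\frac{w{\left(114 \right)}}{X{\left(-53 \right)}} + \frac{21823}{-36187} = \frac{2 \cdot 114^{2}}{-4081 - -2809} + \frac{21823}{-36187} = \frac{2 \cdot 12996}{-4081 + 2809} + 21823 \left(- \frac{1}{36187}\right) = \frac{25992}{-1272} - \frac{21823}{36187} = 25992 \left(- \frac{1}{1272}\right) - \frac{21823}{36187} = - \frac{1083}{53} - \frac{21823}{36187} = - \frac{40347140}{1917911}$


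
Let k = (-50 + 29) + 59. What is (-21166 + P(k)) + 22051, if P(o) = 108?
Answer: 993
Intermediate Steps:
k = 38 (k = -21 + 59 = 38)
(-21166 + P(k)) + 22051 = (-21166 + 108) + 22051 = -21058 + 22051 = 993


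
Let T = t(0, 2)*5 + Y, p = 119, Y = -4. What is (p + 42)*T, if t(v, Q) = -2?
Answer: -2254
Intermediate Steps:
T = -14 (T = -2*5 - 4 = -10 - 4 = -14)
(p + 42)*T = (119 + 42)*(-14) = 161*(-14) = -2254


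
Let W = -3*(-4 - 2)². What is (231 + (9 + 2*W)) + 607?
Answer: 631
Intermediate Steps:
W = -108 (W = -3*(-6)² = -3*36 = -108)
(231 + (9 + 2*W)) + 607 = (231 + (9 + 2*(-108))) + 607 = (231 + (9 - 216)) + 607 = (231 - 207) + 607 = 24 + 607 = 631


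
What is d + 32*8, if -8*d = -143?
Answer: 2191/8 ≈ 273.88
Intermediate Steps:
d = 143/8 (d = -⅛*(-143) = 143/8 ≈ 17.875)
d + 32*8 = 143/8 + 32*8 = 143/8 + 256 = 2191/8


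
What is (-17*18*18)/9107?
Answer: -5508/9107 ≈ -0.60481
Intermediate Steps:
(-17*18*18)/9107 = -306*18*(1/9107) = -5508*1/9107 = -5508/9107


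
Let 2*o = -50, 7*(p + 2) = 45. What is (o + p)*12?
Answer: -1728/7 ≈ -246.86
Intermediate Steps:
p = 31/7 (p = -2 + (⅐)*45 = -2 + 45/7 = 31/7 ≈ 4.4286)
o = -25 (o = (½)*(-50) = -25)
(o + p)*12 = (-25 + 31/7)*12 = -144/7*12 = -1728/7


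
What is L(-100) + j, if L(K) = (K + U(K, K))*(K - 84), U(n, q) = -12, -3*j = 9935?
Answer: 51889/3 ≈ 17296.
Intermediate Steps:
j = -9935/3 (j = -⅓*9935 = -9935/3 ≈ -3311.7)
L(K) = (-84 + K)*(-12 + K) (L(K) = (K - 12)*(K - 84) = (-12 + K)*(-84 + K) = (-84 + K)*(-12 + K))
L(-100) + j = (1008 + (-100)² - 96*(-100)) - 9935/3 = (1008 + 10000 + 9600) - 9935/3 = 20608 - 9935/3 = 51889/3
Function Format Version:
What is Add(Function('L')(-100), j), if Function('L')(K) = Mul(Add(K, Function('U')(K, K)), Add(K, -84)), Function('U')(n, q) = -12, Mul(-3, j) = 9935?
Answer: Rational(51889, 3) ≈ 17296.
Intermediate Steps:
j = Rational(-9935, 3) (j = Mul(Rational(-1, 3), 9935) = Rational(-9935, 3) ≈ -3311.7)
Function('L')(K) = Mul(Add(-84, K), Add(-12, K)) (Function('L')(K) = Mul(Add(K, -12), Add(K, -84)) = Mul(Add(-12, K), Add(-84, K)) = Mul(Add(-84, K), Add(-12, K)))
Add(Function('L')(-100), j) = Add(Add(1008, Pow(-100, 2), Mul(-96, -100)), Rational(-9935, 3)) = Add(Add(1008, 10000, 9600), Rational(-9935, 3)) = Add(20608, Rational(-9935, 3)) = Rational(51889, 3)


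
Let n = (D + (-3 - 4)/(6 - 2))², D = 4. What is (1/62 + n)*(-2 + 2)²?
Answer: 0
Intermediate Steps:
n = 81/16 (n = (4 + (-3 - 4)/(6 - 2))² = (4 - 7/4)² = (9/4)² = 81/16 ≈ 5.0625)
(1/62 + n)*(-2 + 2)² = (1/62 + 81/16)*(-2 + 2)² = (1/62 + 81/16)*0² = (2519/496)*0 = 0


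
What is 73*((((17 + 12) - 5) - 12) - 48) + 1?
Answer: -2627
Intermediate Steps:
73*((((17 + 12) - 5) - 12) - 48) + 1 = 73*(((29 - 5) - 12) - 48) + 1 = 73*((24 - 12) - 48) + 1 = 73*(12 - 48) + 1 = 73*(-36) + 1 = -2628 + 1 = -2627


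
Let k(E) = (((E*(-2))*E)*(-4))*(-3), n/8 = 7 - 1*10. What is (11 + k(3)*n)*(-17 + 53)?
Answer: 187020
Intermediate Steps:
n = -24 (n = 8*(7 - 1*10) = 8*(7 - 10) = 8*(-3) = -24)
k(E) = -24*E**2 (k(E) = (((-2*E)*E)*(-4))*(-3) = (-2*E**2*(-4))*(-3) = (8*E**2)*(-3) = -24*E**2)
(11 + k(3)*n)*(-17 + 53) = (11 - 24*3**2*(-24))*(-17 + 53) = (11 - 24*9*(-24))*36 = (11 - 216*(-24))*36 = (11 + 5184)*36 = 5195*36 = 187020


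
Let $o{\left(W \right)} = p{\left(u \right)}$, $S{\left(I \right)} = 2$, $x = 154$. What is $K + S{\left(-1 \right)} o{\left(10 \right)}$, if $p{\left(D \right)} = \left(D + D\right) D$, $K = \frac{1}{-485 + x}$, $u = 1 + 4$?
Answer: $\frac{33099}{331} \approx 99.997$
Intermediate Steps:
$u = 5$
$K = - \frac{1}{331}$ ($K = \frac{1}{-485 + 154} = \frac{1}{-331} = - \frac{1}{331} \approx -0.0030211$)
$p{\left(D \right)} = 2 D^{2}$ ($p{\left(D \right)} = 2 D D = 2 D^{2}$)
$o{\left(W \right)} = 50$ ($o{\left(W \right)} = 2 \cdot 5^{2} = 2 \cdot 25 = 50$)
$K + S{\left(-1 \right)} o{\left(10 \right)} = - \frac{1}{331} + 2 \cdot 50 = - \frac{1}{331} + 100 = \frac{33099}{331}$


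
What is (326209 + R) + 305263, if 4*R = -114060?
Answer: 602957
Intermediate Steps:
R = -28515 (R = (¼)*(-114060) = -28515)
(326209 + R) + 305263 = (326209 - 28515) + 305263 = 297694 + 305263 = 602957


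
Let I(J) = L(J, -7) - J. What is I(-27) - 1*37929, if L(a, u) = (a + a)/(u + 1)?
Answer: -37893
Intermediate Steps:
L(a, u) = 2*a/(1 + u) (L(a, u) = (2*a)/(1 + u) = 2*a/(1 + u))
I(J) = -4*J/3 (I(J) = 2*J/(1 - 7) - J = 2*J/(-6) - J = 2*J*(-⅙) - J = -J/3 - J = -4*J/3)
I(-27) - 1*37929 = -4/3*(-27) - 1*37929 = 36 - 37929 = -37893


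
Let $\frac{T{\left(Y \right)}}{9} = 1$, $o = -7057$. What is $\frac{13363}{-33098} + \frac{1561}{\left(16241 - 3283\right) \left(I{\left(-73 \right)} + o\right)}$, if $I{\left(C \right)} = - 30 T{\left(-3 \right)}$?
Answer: $- \frac{16694454336}{41347792343} \approx -0.40376$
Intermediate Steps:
$T{\left(Y \right)} = 9$ ($T{\left(Y \right)} = 9 \cdot 1 = 9$)
$I{\left(C \right)} = -270$ ($I{\left(C \right)} = \left(-30\right) 9 = -270$)
$\frac{13363}{-33098} + \frac{1561}{\left(16241 - 3283\right) \left(I{\left(-73 \right)} + o\right)} = \frac{13363}{-33098} + \frac{1561}{\left(16241 - 3283\right) \left(-270 - 7057\right)} = 13363 \left(- \frac{1}{33098}\right) + \frac{1561}{12958 \left(-7327\right)} = - \frac{13363}{33098} + \frac{1561}{-94943266} = - \frac{13363}{33098} + 1561 \left(- \frac{1}{94943266}\right) = - \frac{13363}{33098} - \frac{1561}{94943266} = - \frac{16694454336}{41347792343}$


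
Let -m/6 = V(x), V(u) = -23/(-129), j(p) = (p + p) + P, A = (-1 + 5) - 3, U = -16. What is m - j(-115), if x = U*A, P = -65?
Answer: 12639/43 ≈ 293.93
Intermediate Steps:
A = 1 (A = 4 - 3 = 1)
j(p) = -65 + 2*p (j(p) = (p + p) - 65 = 2*p - 65 = -65 + 2*p)
x = -16 (x = -16*1 = -16)
V(u) = 23/129 (V(u) = -23*(-1/129) = 23/129)
m = -46/43 (m = -6*23/129 = -46/43 ≈ -1.0698)
m - j(-115) = -46/43 - (-65 + 2*(-115)) = -46/43 - (-65 - 230) = -46/43 - 1*(-295) = -46/43 + 295 = 12639/43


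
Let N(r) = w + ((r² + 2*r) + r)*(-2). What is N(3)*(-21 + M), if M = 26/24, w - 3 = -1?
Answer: 4063/6 ≈ 677.17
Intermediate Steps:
w = 2 (w = 3 - 1 = 2)
N(r) = 2 - 6*r - 2*r² (N(r) = 2 + ((r² + 2*r) + r)*(-2) = 2 + (r² + 3*r)*(-2) = 2 + (-6*r - 2*r²) = 2 - 6*r - 2*r²)
M = 13/12 (M = 26*(1/24) = 13/12 ≈ 1.0833)
N(3)*(-21 + M) = (2 - 6*3 - 2*3²)*(-21 + 13/12) = (2 - 18 - 2*9)*(-239/12) = (2 - 18 - 18)*(-239/12) = -34*(-239/12) = 4063/6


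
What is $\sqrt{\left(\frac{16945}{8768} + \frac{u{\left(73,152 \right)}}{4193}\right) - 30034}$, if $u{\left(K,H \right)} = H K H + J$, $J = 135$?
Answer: $\frac{113 i \sqrt{1000107115095}}{656504} \approx 172.13 i$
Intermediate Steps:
$u{\left(K,H \right)} = 135 + K H^{2}$ ($u{\left(K,H \right)} = H K H + 135 = K H^{2} + 135 = 135 + K H^{2}$)
$\sqrt{\left(\frac{16945}{8768} + \frac{u{\left(73,152 \right)}}{4193}\right) - 30034} = \sqrt{\left(\frac{16945}{8768} + \frac{135 + 73 \cdot 152^{2}}{4193}\right) - 30034} = \sqrt{\left(16945 \cdot \frac{1}{8768} + \left(135 + 73 \cdot 23104\right) \frac{1}{4193}\right) - 30034} = \sqrt{\left(\frac{16945}{8768} + \left(135 + 1686592\right) \frac{1}{4193}\right) - 30034} = \sqrt{\left(\frac{16945}{8768} + 1686727 \cdot \frac{1}{4193}\right) - 30034} = \sqrt{\left(\frac{16945}{8768} + \frac{240961}{599}\right) - 30034} = \sqrt{\frac{2122896103}{5252032} - 30034} = \sqrt{- \frac{155616632985}{5252032}} = \frac{113 i \sqrt{1000107115095}}{656504}$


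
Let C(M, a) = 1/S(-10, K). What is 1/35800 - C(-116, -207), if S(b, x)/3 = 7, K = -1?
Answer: -35779/751800 ≈ -0.047591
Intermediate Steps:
S(b, x) = 21 (S(b, x) = 3*7 = 21)
C(M, a) = 1/21
1/35800 - C(-116, -207) = 1/35800 - 1*1/21 = 1/35800 - 1/21 = -35779/751800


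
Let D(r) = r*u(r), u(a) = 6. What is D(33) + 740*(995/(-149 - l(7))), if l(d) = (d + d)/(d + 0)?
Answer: -706402/151 ≈ -4678.2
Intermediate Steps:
l(d) = 2 (l(d) = (2*d)/d = 2)
D(r) = 6*r (D(r) = r*6 = 6*r)
D(33) + 740*(995/(-149 - l(7))) = 6*33 + 740*(995/(-149 - 1*2)) = 198 + 740*(995/(-149 - 2)) = 198 + 740*(995/(-151)) = 198 + 740*(995*(-1/151)) = 198 + 740*(-995/151) = 198 - 736300/151 = -706402/151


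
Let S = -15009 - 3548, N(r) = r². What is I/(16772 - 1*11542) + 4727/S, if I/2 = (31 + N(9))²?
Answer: 220417903/48526555 ≈ 4.5422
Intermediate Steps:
S = -18557
I = 25088 (I = 2*(31 + 9²)² = 2*(31 + 81)² = 2*112² = 2*12544 = 25088)
I/(16772 - 1*11542) + 4727/S = 25088/(16772 - 1*11542) + 4727/(-18557) = 25088/(16772 - 11542) + 4727*(-1/18557) = 25088/5230 - 4727/18557 = 25088*(1/5230) - 4727/18557 = 12544/2615 - 4727/18557 = 220417903/48526555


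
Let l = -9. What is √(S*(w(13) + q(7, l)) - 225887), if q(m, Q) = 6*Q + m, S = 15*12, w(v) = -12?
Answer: I*√236507 ≈ 486.32*I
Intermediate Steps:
S = 180
q(m, Q) = m + 6*Q
√(S*(w(13) + q(7, l)) - 225887) = √(180*(-12 + (7 + 6*(-9))) - 225887) = √(180*(-12 + (7 - 54)) - 225887) = √(180*(-12 - 47) - 225887) = √(180*(-59) - 225887) = √(-10620 - 225887) = √(-236507) = I*√236507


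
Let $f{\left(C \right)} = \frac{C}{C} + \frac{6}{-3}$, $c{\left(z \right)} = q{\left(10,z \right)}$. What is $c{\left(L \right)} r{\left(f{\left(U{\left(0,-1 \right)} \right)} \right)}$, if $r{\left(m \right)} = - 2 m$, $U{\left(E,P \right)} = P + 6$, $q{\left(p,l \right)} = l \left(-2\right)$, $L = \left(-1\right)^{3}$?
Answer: $4$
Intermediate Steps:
$L = -1$
$q{\left(p,l \right)} = - 2 l$
$U{\left(E,P \right)} = 6 + P$
$c{\left(z \right)} = - 2 z$
$f{\left(C \right)} = -1$ ($f{\left(C \right)} = 1 + 6 \left(- \frac{1}{3}\right) = 1 - 2 = -1$)
$c{\left(L \right)} r{\left(f{\left(U{\left(0,-1 \right)} \right)} \right)} = \left(-2\right) \left(-1\right) \left(\left(-2\right) \left(-1\right)\right) = 2 \cdot 2 = 4$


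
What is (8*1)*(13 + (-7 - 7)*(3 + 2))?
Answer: -456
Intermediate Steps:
(8*1)*(13 + (-7 - 7)*(3 + 2)) = 8*(13 - 14*5) = 8*(13 - 70) = 8*(-57) = -456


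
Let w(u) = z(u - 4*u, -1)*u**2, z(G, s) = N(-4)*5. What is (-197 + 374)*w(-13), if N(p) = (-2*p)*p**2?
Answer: 19144320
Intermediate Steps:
N(p) = -2*p**3
z(G, s) = 640 (z(G, s) = -2*(-4)**3*5 = -2*(-64)*5 = 128*5 = 640)
w(u) = 640*u**2
(-197 + 374)*w(-13) = (-197 + 374)*(640*(-13)**2) = 177*(640*169) = 177*108160 = 19144320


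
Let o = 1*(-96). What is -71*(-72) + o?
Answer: 5016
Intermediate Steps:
o = -96
-71*(-72) + o = -71*(-72) - 96 = 5112 - 96 = 5016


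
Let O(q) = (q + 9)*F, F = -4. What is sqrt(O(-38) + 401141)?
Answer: sqrt(401257) ≈ 633.45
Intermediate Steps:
O(q) = -36 - 4*q (O(q) = (q + 9)*(-4) = (9 + q)*(-4) = -36 - 4*q)
sqrt(O(-38) + 401141) = sqrt((-36 - 4*(-38)) + 401141) = sqrt((-36 + 152) + 401141) = sqrt(116 + 401141) = sqrt(401257)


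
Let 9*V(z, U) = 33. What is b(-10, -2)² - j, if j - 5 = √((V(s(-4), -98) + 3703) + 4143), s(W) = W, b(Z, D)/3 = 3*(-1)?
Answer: 76 - √70647/3 ≈ -12.598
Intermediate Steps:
b(Z, D) = -9 (b(Z, D) = 3*(3*(-1)) = 3*(-3) = -9)
V(z, U) = 11/3 (V(z, U) = (⅑)*33 = 11/3)
j = 5 + √70647/3 (j = 5 + √((11/3 + 3703) + 4143) = 5 + √(11120/3 + 4143) = 5 + √(23549/3) = 5 + √70647/3 ≈ 93.598)
b(-10, -2)² - j = (-9)² - (5 + √70647/3) = 81 + (-5 - √70647/3) = 76 - √70647/3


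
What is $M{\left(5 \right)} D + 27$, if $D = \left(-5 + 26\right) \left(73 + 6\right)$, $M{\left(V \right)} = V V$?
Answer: $41502$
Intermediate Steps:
$M{\left(V \right)} = V^{2}$
$D = 1659$ ($D = 21 \cdot 79 = 1659$)
$M{\left(5 \right)} D + 27 = 5^{2} \cdot 1659 + 27 = 25 \cdot 1659 + 27 = 41475 + 27 = 41502$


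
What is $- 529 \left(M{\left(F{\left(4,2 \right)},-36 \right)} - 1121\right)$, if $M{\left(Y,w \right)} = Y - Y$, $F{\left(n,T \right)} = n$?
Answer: $593009$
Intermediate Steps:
$M{\left(Y,w \right)} = 0$
$- 529 \left(M{\left(F{\left(4,2 \right)},-36 \right)} - 1121\right) = - 529 \left(0 - 1121\right) = \left(-529\right) \left(-1121\right) = 593009$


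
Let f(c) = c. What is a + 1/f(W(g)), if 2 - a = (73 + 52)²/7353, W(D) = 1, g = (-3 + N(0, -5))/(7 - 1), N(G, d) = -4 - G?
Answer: 6434/7353 ≈ 0.87502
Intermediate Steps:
g = -7/6 (g = (-3 + (-4 - 1*0))/(7 - 1) = (-3 + (-4 + 0))/6 = (-3 - 4)*(⅙) = -7*⅙ = -7/6 ≈ -1.1667)
a = -919/7353 (a = 2 - (73 + 52)²/7353 = 2 - 125²/7353 = 2 - 15625/7353 = -919/7353 ≈ -0.12498)
a + 1/f(W(g)) = -919/7353 + 1/1 = -919/7353 + 1 = 6434/7353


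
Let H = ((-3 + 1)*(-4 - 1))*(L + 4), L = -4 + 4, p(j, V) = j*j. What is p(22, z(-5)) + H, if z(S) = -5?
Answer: 524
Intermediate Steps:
p(j, V) = j²
L = 0
H = 40 (H = ((-3 + 1)*(-4 - 1))*(0 + 4) = -2*(-5)*4 = 10*4 = 40)
p(22, z(-5)) + H = 22² + 40 = 484 + 40 = 524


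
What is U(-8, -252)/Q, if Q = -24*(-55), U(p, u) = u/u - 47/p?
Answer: 1/192 ≈ 0.0052083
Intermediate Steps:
U(p, u) = 1 - 47/p
Q = 1320
U(-8, -252)/Q = ((-47 - 8)/(-8))/1320 = -⅛*(-55)*(1/1320) = (55/8)*(1/1320) = 1/192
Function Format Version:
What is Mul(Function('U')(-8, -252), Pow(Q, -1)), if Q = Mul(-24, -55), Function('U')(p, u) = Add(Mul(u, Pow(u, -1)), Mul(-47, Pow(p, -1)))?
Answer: Rational(1, 192) ≈ 0.0052083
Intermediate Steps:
Function('U')(p, u) = Add(1, Mul(-47, Pow(p, -1)))
Q = 1320
Mul(Function('U')(-8, -252), Pow(Q, -1)) = Mul(Mul(Pow(-8, -1), Add(-47, -8)), Pow(1320, -1)) = Mul(Mul(Rational(-1, 8), -55), Rational(1, 1320)) = Mul(Rational(55, 8), Rational(1, 1320)) = Rational(1, 192)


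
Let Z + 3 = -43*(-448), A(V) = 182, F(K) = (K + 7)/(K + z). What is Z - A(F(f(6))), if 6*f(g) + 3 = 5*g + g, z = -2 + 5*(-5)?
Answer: 19079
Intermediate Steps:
z = -27 (z = -2 - 25 = -27)
f(g) = -½ + g (f(g) = -½ + (5*g + g)/6 = -½ + (6*g)/6 = -½ + g)
F(K) = (7 + K)/(-27 + K) (F(K) = (K + 7)/(K - 27) = (7 + K)/(-27 + K))
Z = 19261 (Z = -3 - 43*(-448) = -3 + 19264 = 19261)
Z - A(F(f(6))) = 19261 - 1*182 = 19261 - 182 = 19079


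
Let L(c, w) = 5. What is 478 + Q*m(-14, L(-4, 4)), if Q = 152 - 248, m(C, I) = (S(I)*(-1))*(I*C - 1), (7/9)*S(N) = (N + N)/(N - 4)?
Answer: -610094/7 ≈ -87156.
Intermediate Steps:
S(N) = 18*N/(7*(-4 + N)) (S(N) = 9*((N + N)/(N - 4))/7 = 9*((2*N)/(-4 + N))/7 = 9*(2*N/(-4 + N))/7 = 18*N/(7*(-4 + N)))
m(C, I) = -18*I*(-1 + C*I)/(7*(-4 + I)) (m(C, I) = ((18*I/(7*(-4 + I)))*(-1))*(I*C - 1) = (-18*I/(7*(-4 + I)))*(C*I - 1) = (-18*I/(7*(-4 + I)))*(-1 + C*I) = -18*I*(-1 + C*I)/(7*(-4 + I)))
Q = -96
478 + Q*m(-14, L(-4, 4)) = 478 - 1728*5*(1 - 1*(-14)*5)/(7*(-4 + 5)) = 478 - 1728*5*(1 + 70)/(7*1) = 478 - 1728*5*71/7 = 478 - 96*6390/7 = 478 - 613440/7 = -610094/7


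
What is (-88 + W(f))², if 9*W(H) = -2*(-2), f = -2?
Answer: 620944/81 ≈ 7666.0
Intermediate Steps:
W(H) = 4/9 (W(H) = (-2*(-2))/9 = (⅑)*4 = 4/9)
(-88 + W(f))² = (-88 + 4/9)² = (-788/9)² = 620944/81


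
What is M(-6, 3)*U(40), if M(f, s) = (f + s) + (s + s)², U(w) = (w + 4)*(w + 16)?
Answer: 81312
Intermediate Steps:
U(w) = (4 + w)*(16 + w)
M(f, s) = f + s + 4*s² (M(f, s) = (f + s) + (2*s)² = (f + s) + 4*s² = f + s + 4*s²)
M(-6, 3)*U(40) = (-6 + 3 + 4*3²)*(64 + 40² + 20*40) = (-6 + 3 + 4*9)*(64 + 1600 + 800) = (-6 + 3 + 36)*2464 = 33*2464 = 81312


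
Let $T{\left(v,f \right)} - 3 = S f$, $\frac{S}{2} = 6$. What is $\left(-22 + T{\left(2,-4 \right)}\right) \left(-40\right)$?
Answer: $2680$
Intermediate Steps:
$S = 12$ ($S = 2 \cdot 6 = 12$)
$T{\left(v,f \right)} = 3 + 12 f$
$\left(-22 + T{\left(2,-4 \right)}\right) \left(-40\right) = \left(-22 + \left(3 + 12 \left(-4\right)\right)\right) \left(-40\right) = \left(-22 + \left(3 - 48\right)\right) \left(-40\right) = \left(-22 - 45\right) \left(-40\right) = \left(-67\right) \left(-40\right) = 2680$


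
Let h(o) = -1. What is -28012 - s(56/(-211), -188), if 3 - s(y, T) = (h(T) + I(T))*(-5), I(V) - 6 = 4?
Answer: -28060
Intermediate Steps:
I(V) = 10 (I(V) = 6 + 4 = 10)
s(y, T) = 48 (s(y, T) = 3 - (-1 + 10)*(-5) = 3 - 9*(-5) = 3 - 1*(-45) = 3 + 45 = 48)
-28012 - s(56/(-211), -188) = -28012 - 1*48 = -28012 - 48 = -28060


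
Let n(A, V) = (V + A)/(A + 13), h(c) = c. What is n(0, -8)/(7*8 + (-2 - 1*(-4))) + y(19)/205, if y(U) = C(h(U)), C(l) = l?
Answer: 6343/77285 ≈ 0.082073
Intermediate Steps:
n(A, V) = (A + V)/(13 + A)
y(U) = U
n(0, -8)/(7*8 + (-2 - 1*(-4))) + y(19)/205 = ((0 - 8)/(13 + 0))/(7*8 + (-2 - 1*(-4))) + 19/205 = (-8/13)/(56 + (-2 + 4)) + 19*(1/205) = ((1/13)*(-8))/(56 + 2) + 19/205 = -8/13/58 + 19/205 = -8/13*1/58 + 19/205 = -4/377 + 19/205 = 6343/77285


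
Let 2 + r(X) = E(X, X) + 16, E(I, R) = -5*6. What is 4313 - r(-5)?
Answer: 4329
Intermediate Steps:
E(I, R) = -30
r(X) = -16 (r(X) = -2 + (-30 + 16) = -2 - 14 = -16)
4313 - r(-5) = 4313 - 1*(-16) = 4313 + 16 = 4329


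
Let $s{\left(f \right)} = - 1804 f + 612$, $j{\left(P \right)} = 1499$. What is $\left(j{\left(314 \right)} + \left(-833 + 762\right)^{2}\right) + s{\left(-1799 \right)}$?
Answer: $3252548$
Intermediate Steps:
$s{\left(f \right)} = 612 - 1804 f$
$\left(j{\left(314 \right)} + \left(-833 + 762\right)^{2}\right) + s{\left(-1799 \right)} = \left(1499 + \left(-833 + 762\right)^{2}\right) + \left(612 - -3245396\right) = \left(1499 + \left(-71\right)^{2}\right) + \left(612 + 3245396\right) = \left(1499 + 5041\right) + 3246008 = 6540 + 3246008 = 3252548$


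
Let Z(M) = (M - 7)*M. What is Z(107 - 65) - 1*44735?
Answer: -43265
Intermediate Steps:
Z(M) = M*(-7 + M) (Z(M) = (-7 + M)*M = M*(-7 + M))
Z(107 - 65) - 1*44735 = (107 - 65)*(-7 + (107 - 65)) - 1*44735 = 42*(-7 + 42) - 44735 = 42*35 - 44735 = 1470 - 44735 = -43265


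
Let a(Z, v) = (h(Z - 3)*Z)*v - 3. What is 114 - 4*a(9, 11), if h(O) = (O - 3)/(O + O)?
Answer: 27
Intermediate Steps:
h(O) = (-3 + O)/(2*O) (h(O) = (-3 + O)/((2*O)) = (-3 + O)*(1/(2*O)) = (-3 + O)/(2*O))
a(Z, v) = -3 + Z*v*(-6 + Z)/(2*(-3 + Z)) (a(Z, v) = (((-3 + (Z - 3))/(2*(Z - 3)))*Z)*v - 3 = (((-3 + (-3 + Z))/(2*(-3 + Z)))*Z)*v - 3 = (((-6 + Z)/(2*(-3 + Z)))*Z)*v - 3 = (Z*(-6 + Z)/(2*(-3 + Z)))*v - 3 = Z*v*(-6 + Z)/(2*(-3 + Z)) - 3 = -3 + Z*v*(-6 + Z)/(2*(-3 + Z)))
114 - 4*a(9, 11) = 114 - 2*(18 - 6*9 + 9*11*(-6 + 9))/(-3 + 9) = 114 - 2*(18 - 54 + 9*11*3)/6 = 114 - 2*(18 - 54 + 297)/6 = 114 - 2*261/6 = 114 - 4*87/4 = 114 - 87 = 27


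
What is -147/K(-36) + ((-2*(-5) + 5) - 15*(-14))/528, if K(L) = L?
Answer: 2381/528 ≈ 4.5095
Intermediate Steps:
-147/K(-36) + ((-2*(-5) + 5) - 15*(-14))/528 = -147/(-36) + ((-2*(-5) + 5) - 15*(-14))/528 = -147*(-1/36) + ((10 + 5) + 210)*(1/528) = 49/12 + (15 + 210)*(1/528) = 49/12 + 225*(1/528) = 49/12 + 75/176 = 2381/528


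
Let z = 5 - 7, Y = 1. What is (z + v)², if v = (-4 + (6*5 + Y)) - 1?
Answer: 576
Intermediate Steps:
z = -2
v = 26 (v = (-4 + (6*5 + 1)) - 1 = (-4 + (30 + 1)) - 1 = (-4 + 31) - 1 = 27 - 1 = 26)
(z + v)² = (-2 + 26)² = 24² = 576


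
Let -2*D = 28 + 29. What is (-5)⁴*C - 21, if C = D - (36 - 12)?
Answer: -65667/2 ≈ -32834.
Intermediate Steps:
D = -57/2 (D = -(28 + 29)/2 = -½*57 = -57/2 ≈ -28.500)
C = -105/2 (C = -57/2 - (36 - 12) = -57/2 - 1*24 = -57/2 - 24 = -105/2 ≈ -52.500)
(-5)⁴*C - 21 = (-5)⁴*(-105/2) - 21 = 625*(-105/2) - 21 = -65625/2 - 21 = -65667/2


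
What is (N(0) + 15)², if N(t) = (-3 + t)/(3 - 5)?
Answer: 1089/4 ≈ 272.25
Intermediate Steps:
N(t) = 3/2 - t/2 (N(t) = (-3 + t)/(-2) = (-3 + t)*(-½) = 3/2 - t/2)
(N(0) + 15)² = ((3/2 - ½*0) + 15)² = ((3/2 + 0) + 15)² = (3/2 + 15)² = (33/2)² = 1089/4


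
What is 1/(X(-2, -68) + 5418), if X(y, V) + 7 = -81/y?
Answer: 2/10903 ≈ 0.00018344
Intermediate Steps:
X(y, V) = -7 - 81/y
1/(X(-2, -68) + 5418) = 1/((-7 - 81/(-2)) + 5418) = 1/((-7 - 81*(-½)) + 5418) = 1/((-7 + 81/2) + 5418) = 1/(67/2 + 5418) = 1/(10903/2) = 2/10903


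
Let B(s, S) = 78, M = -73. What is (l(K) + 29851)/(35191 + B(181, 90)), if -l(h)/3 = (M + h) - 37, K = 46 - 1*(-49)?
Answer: 29896/35269 ≈ 0.84766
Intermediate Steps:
K = 95 (K = 46 + 49 = 95)
l(h) = 330 - 3*h (l(h) = -3*((-73 + h) - 37) = -3*(-110 + h) = 330 - 3*h)
(l(K) + 29851)/(35191 + B(181, 90)) = ((330 - 3*95) + 29851)/(35191 + 78) = ((330 - 285) + 29851)/35269 = (45 + 29851)*(1/35269) = 29896*(1/35269) = 29896/35269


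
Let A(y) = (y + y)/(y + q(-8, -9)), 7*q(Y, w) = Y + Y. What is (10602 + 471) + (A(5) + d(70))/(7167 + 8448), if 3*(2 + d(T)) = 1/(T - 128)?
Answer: 571623588419/51623190 ≈ 11073.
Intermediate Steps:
q(Y, w) = 2*Y/7 (q(Y, w) = (Y + Y)/7 = (2*Y)/7 = 2*Y/7)
d(T) = -2 + 1/(3*(-128 + T)) (d(T) = -2 + 1/(3*(T - 128)) = -2 + 1/(3*(-128 + T)))
A(y) = 2*y/(-16/7 + y) (A(y) = (y + y)/(y + (2/7)*(-8)) = (2*y)/(y - 16/7) = (2*y)/(-16/7 + y) = 2*y/(-16/7 + y))
(10602 + 471) + (A(5) + d(70))/(7167 + 8448) = (10602 + 471) + (14*5/(-16 + 7*5) + (769 - 6*70)/(3*(-128 + 70)))/(7167 + 8448) = 11073 + (14*5/(-16 + 35) + (⅓)*(769 - 420)/(-58))/15615 = 11073 + (14*5/19 + (⅓)*(-1/58)*349)*(1/15615) = 11073 + (14*5*(1/19) - 349/174)*(1/15615) = 11073 + (70/19 - 349/174)*(1/15615) = 11073 + (5549/3306)*(1/15615) = 11073 + 5549/51623190 = 571623588419/51623190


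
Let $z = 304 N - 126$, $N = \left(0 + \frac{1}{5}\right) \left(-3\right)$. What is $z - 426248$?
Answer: $- \frac{2132782}{5} \approx -4.2656 \cdot 10^{5}$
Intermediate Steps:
$N = - \frac{3}{5}$ ($N = \left(0 + \frac{1}{5}\right) \left(-3\right) = \frac{1}{5} \left(-3\right) = - \frac{3}{5} \approx -0.6$)
$z = - \frac{1542}{5}$ ($z = 304 \left(- \frac{3}{5}\right) - 126 = - \frac{912}{5} - 126 = - \frac{1542}{5} \approx -308.4$)
$z - 426248 = - \frac{1542}{5} - 426248 = - \frac{2132782}{5}$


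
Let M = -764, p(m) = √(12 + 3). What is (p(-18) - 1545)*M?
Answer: 1180380 - 764*√15 ≈ 1.1774e+6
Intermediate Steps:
p(m) = √15
(p(-18) - 1545)*M = (√15 - 1545)*(-764) = (-1545 + √15)*(-764) = 1180380 - 764*√15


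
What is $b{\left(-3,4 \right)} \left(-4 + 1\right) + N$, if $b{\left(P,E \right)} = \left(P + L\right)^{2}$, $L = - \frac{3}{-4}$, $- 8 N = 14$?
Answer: $- \frac{271}{16} \approx -16.938$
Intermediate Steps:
$N = - \frac{7}{4}$ ($N = \left(- \frac{1}{8}\right) 14 = - \frac{7}{4} \approx -1.75$)
$L = \frac{3}{4}$ ($L = \left(-3\right) \left(- \frac{1}{4}\right) = \frac{3}{4} \approx 0.75$)
$b{\left(P,E \right)} = \left(\frac{3}{4} + P\right)^{2}$ ($b{\left(P,E \right)} = \left(P + \frac{3}{4}\right)^{2} = \left(\frac{3}{4} + P\right)^{2}$)
$b{\left(-3,4 \right)} \left(-4 + 1\right) + N = \frac{\left(3 + 4 \left(-3\right)\right)^{2}}{16} \left(-4 + 1\right) - \frac{7}{4} = \frac{\left(3 - 12\right)^{2}}{16} \left(-3\right) - \frac{7}{4} = \frac{\left(-9\right)^{2}}{16} \left(-3\right) - \frac{7}{4} = \frac{1}{16} \cdot 81 \left(-3\right) - \frac{7}{4} = \frac{81}{16} \left(-3\right) - \frac{7}{4} = - \frac{243}{16} - \frac{7}{4} = - \frac{271}{16}$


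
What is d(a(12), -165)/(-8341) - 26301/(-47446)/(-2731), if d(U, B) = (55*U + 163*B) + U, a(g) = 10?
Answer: 3412138933069/1080785291866 ≈ 3.1571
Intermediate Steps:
d(U, B) = 56*U + 163*B
d(a(12), -165)/(-8341) - 26301/(-47446)/(-2731) = (56*10 + 163*(-165))/(-8341) - 26301/(-47446)/(-2731) = (560 - 26895)*(-1/8341) - 26301*(-1/47446)*(-1/2731) = -26335*(-1/8341) + (26301/47446)*(-1/2731) = 26335/8341 - 26301/129575026 = 3412138933069/1080785291866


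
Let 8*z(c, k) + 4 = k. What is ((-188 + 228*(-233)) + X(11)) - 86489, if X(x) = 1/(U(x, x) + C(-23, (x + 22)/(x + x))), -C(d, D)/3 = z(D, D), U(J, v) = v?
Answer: -26701975/191 ≈ -1.3980e+5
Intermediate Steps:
z(c, k) = -1/2 + k/8
C(d, D) = 3/2 - 3*D/8 (C(d, D) = -3*(-1/2 + D/8) = 3/2 - 3*D/8)
X(x) = 1/(3/2 + x - 3*(22 + x)/(16*x)) (X(x) = 1/(x + (3/2 - 3*(x + 22)/(8*(x + x)))) = 1/(x + (3/2 - 3*(22 + x)/(8*(2*x)))) = 1/(x + (3/2 - 3*(22 + x)*1/(2*x)/8)) = 1/(x + (3/2 - 3*(22 + x)/(16*x))) = 1/(3/2 + x - 3*(22 + x)/(16*x)))
((-188 + 228*(-233)) + X(11)) - 86489 = ((-188 + 228*(-233)) + 16*11/(-66 + 16*11**2 + 21*11)) - 86489 = ((-188 - 53124) + 16*11/(-66 + 16*121 + 231)) - 86489 = (-53312 + 16*11/(-66 + 1936 + 231)) - 86489 = (-53312 + 16*11/2101) - 86489 = (-53312 + 16*11*(1/2101)) - 86489 = (-53312 + 16/191) - 86489 = -10182576/191 - 86489 = -26701975/191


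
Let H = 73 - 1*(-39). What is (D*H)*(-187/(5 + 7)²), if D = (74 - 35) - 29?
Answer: -13090/9 ≈ -1454.4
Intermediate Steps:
D = 10 (D = 39 - 29 = 10)
H = 112 (H = 73 + 39 = 112)
(D*H)*(-187/(5 + 7)²) = (10*112)*(-187/(5 + 7)²) = 1120*(-187/(12²)) = 1120*(-187/144) = -13090/9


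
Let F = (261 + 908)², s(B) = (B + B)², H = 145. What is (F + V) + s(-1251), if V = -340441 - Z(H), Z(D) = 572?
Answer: 7285552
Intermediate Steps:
s(B) = 4*B² (s(B) = (2*B)² = 4*B²)
V = -341013 (V = -340441 - 1*572 = -340441 - 572 = -341013)
F = 1366561 (F = 1169² = 1366561)
(F + V) + s(-1251) = (1366561 - 341013) + 4*(-1251)² = 1025548 + 4*1565001 = 1025548 + 6260004 = 7285552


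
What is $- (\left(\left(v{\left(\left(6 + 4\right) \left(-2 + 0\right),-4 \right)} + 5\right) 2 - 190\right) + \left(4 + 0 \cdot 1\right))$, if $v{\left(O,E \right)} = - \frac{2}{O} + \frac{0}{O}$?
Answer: $\frac{879}{5} \approx 175.8$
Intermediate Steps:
$v{\left(O,E \right)} = - \frac{2}{O}$ ($v{\left(O,E \right)} = - \frac{2}{O} + 0 = - \frac{2}{O}$)
$- (\left(\left(v{\left(\left(6 + 4\right) \left(-2 + 0\right),-4 \right)} + 5\right) 2 - 190\right) + \left(4 + 0 \cdot 1\right)) = - (\left(\left(- \frac{2}{\left(6 + 4\right) \left(-2 + 0\right)} + 5\right) 2 - 190\right) + \left(4 + 0 \cdot 1\right)) = - (\left(\left(- \frac{2}{10 \left(-2\right)} + 5\right) 2 - 190\right) + \left(4 + 0\right)) = - (\left(\left(- \frac{2}{-20} + 5\right) 2 - 190\right) + 4) = - (\left(\left(\left(-2\right) \left(- \frac{1}{20}\right) + 5\right) 2 - 190\right) + 4) = - (\left(\left(\frac{1}{10} + 5\right) 2 - 190\right) + 4) = - (\left(\frac{51}{10} \cdot 2 - 190\right) + 4) = - (\left(\frac{51}{5} - 190\right) + 4) = - (- \frac{899}{5} + 4) = \left(-1\right) \left(- \frac{879}{5}\right) = \frac{879}{5}$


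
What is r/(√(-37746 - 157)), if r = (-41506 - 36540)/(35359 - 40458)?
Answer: -78046*I*√37903/193267397 ≈ -0.078619*I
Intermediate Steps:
r = 78046/5099 (r = -78046/(-5099) = -78046*(-1/5099) = 78046/5099 ≈ 15.306)
r/(√(-37746 - 157)) = 78046/(5099*(√(-37746 - 157))) = 78046/(5099*(√(-37903))) = 78046/(5099*((I*√37903))) = 78046*(-I*√37903/37903)/5099 = -78046*I*√37903/193267397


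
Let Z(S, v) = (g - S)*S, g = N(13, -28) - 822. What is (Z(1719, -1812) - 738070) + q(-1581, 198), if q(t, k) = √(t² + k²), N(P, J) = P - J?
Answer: -5035570 + 3*√282085 ≈ -5.0340e+6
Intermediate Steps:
g = -781 (g = (13 - 1*(-28)) - 822 = (13 + 28) - 822 = 41 - 822 = -781)
q(t, k) = √(k² + t²)
Z(S, v) = S*(-781 - S) (Z(S, v) = (-781 - S)*S = S*(-781 - S))
(Z(1719, -1812) - 738070) + q(-1581, 198) = (-1*1719*(781 + 1719) - 738070) + √(198² + (-1581)²) = (-1*1719*2500 - 738070) + √(39204 + 2499561) = (-4297500 - 738070) + √2538765 = -5035570 + 3*√282085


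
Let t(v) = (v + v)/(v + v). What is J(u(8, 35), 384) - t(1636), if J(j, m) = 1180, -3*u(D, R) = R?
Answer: 1179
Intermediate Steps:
t(v) = 1 (t(v) = (2*v)/((2*v)) = (2*v)*(1/(2*v)) = 1)
u(D, R) = -R/3
J(u(8, 35), 384) - t(1636) = 1180 - 1*1 = 1180 - 1 = 1179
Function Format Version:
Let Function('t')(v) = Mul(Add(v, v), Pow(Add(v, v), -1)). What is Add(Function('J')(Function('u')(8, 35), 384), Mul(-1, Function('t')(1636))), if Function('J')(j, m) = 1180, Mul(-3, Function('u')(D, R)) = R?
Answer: 1179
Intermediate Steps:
Function('t')(v) = 1 (Function('t')(v) = Mul(Mul(2, v), Pow(Mul(2, v), -1)) = Mul(Mul(2, v), Mul(Rational(1, 2), Pow(v, -1))) = 1)
Function('u')(D, R) = Mul(Rational(-1, 3), R)
Add(Function('J')(Function('u')(8, 35), 384), Mul(-1, Function('t')(1636))) = Add(1180, Mul(-1, 1)) = Add(1180, -1) = 1179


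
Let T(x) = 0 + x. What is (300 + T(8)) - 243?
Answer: 65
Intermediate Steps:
T(x) = x
(300 + T(8)) - 243 = (300 + 8) - 243 = 308 - 243 = 65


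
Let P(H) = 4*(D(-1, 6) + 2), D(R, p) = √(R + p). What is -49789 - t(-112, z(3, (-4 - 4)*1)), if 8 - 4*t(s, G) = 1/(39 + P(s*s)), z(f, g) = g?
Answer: -424020109/8516 - √5/2129 ≈ -49791.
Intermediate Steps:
P(H) = 8 + 4*√5 (P(H) = 4*(√(-1 + 6) + 2) = 4*(√5 + 2) = 4*(2 + √5) = 8 + 4*√5)
t(s, G) = 2 - 1/(4*(47 + 4*√5)) (t(s, G) = 2 - 1/(4*(39 + (8 + 4*√5))) = 2 - 1/(4*(47 + 4*√5)))
-49789 - t(-112, z(3, (-4 - 4)*1)) = -49789 - (16985/8516 + √5/2129) = -49789 + (-16985/8516 - √5/2129) = -424020109/8516 - √5/2129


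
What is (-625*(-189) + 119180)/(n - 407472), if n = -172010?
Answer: -237305/579482 ≈ -0.40951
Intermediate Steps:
(-625*(-189) + 119180)/(n - 407472) = (-625*(-189) + 119180)/(-172010 - 407472) = (118125 + 119180)/(-579482) = 237305*(-1/579482) = -237305/579482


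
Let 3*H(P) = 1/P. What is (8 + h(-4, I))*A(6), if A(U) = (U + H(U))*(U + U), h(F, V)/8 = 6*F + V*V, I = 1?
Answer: -38368/3 ≈ -12789.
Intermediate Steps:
H(P) = 1/(3*P)
h(F, V) = 8*V² + 48*F (h(F, V) = 8*(6*F + V*V) = 8*(6*F + V²) = 8*(V² + 6*F) = 8*V² + 48*F)
A(U) = 2*U*(U + 1/(3*U)) (A(U) = (U + 1/(3*U))*(U + U) = (U + 1/(3*U))*(2*U) = 2*U*(U + 1/(3*U)))
(8 + h(-4, I))*A(6) = (8 + (8*1² + 48*(-4)))*(⅔ + 2*6²) = (8 + (8*1 - 192))*(⅔ + 2*36) = (8 + (8 - 192))*(⅔ + 72) = (8 - 184)*(218/3) = -176*218/3 = -38368/3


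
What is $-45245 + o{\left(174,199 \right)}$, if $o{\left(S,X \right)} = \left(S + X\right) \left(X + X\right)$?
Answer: $103209$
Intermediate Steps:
$o{\left(S,X \right)} = 2 X \left(S + X\right)$ ($o{\left(S,X \right)} = \left(S + X\right) 2 X = 2 X \left(S + X\right)$)
$-45245 + o{\left(174,199 \right)} = -45245 + 2 \cdot 199 \left(174 + 199\right) = -45245 + 2 \cdot 199 \cdot 373 = -45245 + 148454 = 103209$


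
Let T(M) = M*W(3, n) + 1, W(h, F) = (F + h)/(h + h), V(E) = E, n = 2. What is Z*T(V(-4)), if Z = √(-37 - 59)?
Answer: -28*I*√6/3 ≈ -22.862*I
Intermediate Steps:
W(h, F) = (F + h)/(2*h) (W(h, F) = (F + h)/((2*h)) = (F + h)*(1/(2*h)) = (F + h)/(2*h))
Z = 4*I*√6 (Z = √(-96) = 4*I*√6 ≈ 9.798*I)
T(M) = 1 + 5*M/6 (T(M) = M*((½)*(2 + 3)/3) + 1 = M*((½)*(⅓)*5) + 1 = M*(⅚) + 1 = 5*M/6 + 1 = 1 + 5*M/6)
Z*T(V(-4)) = (4*I*√6)*(1 + (⅚)*(-4)) = (4*I*√6)*(1 - 10/3) = (4*I*√6)*(-7/3) = -28*I*√6/3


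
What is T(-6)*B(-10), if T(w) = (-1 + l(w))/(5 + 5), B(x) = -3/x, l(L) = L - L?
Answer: -3/100 ≈ -0.030000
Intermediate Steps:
l(L) = 0
T(w) = -⅒ (T(w) = (-1 + 0)/(5 + 5) = -1/10 = -1*⅒ = -⅒)
T(-6)*B(-10) = -(-3)/(10*(-10)) = -(-3)*(-1)/(10*10) = -⅒*3/10 = -3/100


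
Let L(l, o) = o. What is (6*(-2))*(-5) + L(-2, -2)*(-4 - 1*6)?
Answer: 80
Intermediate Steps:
(6*(-2))*(-5) + L(-2, -2)*(-4 - 1*6) = (6*(-2))*(-5) - 2*(-4 - 1*6) = -12*(-5) - 2*(-4 - 6) = 60 - 2*(-10) = 60 + 20 = 80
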